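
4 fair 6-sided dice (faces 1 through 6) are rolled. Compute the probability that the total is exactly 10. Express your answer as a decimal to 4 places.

0.0617

There are 6^4 = 1296 equally likely outcomes.
The number of ordered 4-tuples from {1,…,6} summing to 10 is 80.
P(sum = 10) = 80/1296 = 5/81 ≈ 0.0617.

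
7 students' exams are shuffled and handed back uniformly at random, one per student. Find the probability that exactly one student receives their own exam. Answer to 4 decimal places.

0.3681

Choose which one is fixed: C(7,1) = 7 ways.
The remaining 6 must have no fixed point: D(6) = 265.
P = 7·265/5040 = 53/144 ≈ 0.3681.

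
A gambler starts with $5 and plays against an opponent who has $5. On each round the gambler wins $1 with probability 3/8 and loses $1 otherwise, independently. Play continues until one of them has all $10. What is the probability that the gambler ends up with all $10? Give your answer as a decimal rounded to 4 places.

Let r = q/p = (5/8)/(3/8) = 5/3. The recurrence P(i) = p·P(i+1) + q·P(i−1) with P(0)=0, P(10)=1 gives P(i) = (1 − r^i)/(1 − r^10).
P(5) = (1 − (5/3)^5) / (1 − (5/3)^10) = 243/3368 ≈ 0.0721.

0.0721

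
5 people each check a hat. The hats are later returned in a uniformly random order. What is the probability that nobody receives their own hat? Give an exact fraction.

11/30

This is the derangement probability: permutations of 5 with no fixed point.
D(5) = 5! · (1 − 1/1! + 1/2! − ··· + (−1)^5/5!) = 44.
P = 44/120 = 11/30.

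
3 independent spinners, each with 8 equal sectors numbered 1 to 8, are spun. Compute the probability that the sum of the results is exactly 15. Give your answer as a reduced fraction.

23/256

There are 8^3 = 512 equally likely outcomes.
The number of ordered 3-tuples from {1,…,8} summing to 15 is 46.
P(sum = 15) = 46/512 = 23/256.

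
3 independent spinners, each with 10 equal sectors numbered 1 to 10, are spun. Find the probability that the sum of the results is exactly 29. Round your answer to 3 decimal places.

0.003

There are 10^3 = 1000 equally likely outcomes.
The number of ordered 3-tuples from {1,…,10} summing to 29 is 3.
P(sum = 29) = 3/1000 ≈ 0.003.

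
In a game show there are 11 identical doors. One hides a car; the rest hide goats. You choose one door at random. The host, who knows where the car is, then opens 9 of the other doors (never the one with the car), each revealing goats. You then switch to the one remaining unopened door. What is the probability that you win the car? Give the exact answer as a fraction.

Your original door holds the car with probability 1/11, so the other 10 collectively hold it with probability 10/11.
The host can always find 9 empty doors to open, so the reveals don't change that 10/11; it is now spread over the 1 remaining unopened door.
P(win by switching) = (10/11) · (1/1) = 10/11.

10/11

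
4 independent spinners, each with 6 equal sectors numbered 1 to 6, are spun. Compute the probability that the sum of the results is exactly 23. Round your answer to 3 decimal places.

There are 6^4 = 1296 equally likely outcomes.
The number of ordered 4-tuples from {1,…,6} summing to 23 is 4.
P(sum = 23) = 4/1296 = 1/324 ≈ 0.003.

0.003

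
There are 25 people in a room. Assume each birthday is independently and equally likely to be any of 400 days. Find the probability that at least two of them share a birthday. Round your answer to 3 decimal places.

It's easier to compute the probability that all 25 are distinct.
P(all distinct) = 400/400 · 399/400 · ··· · 376/400 ≈ 0.465.
So the probability of at least one match is 1 − 0.465 = 0.535.

0.535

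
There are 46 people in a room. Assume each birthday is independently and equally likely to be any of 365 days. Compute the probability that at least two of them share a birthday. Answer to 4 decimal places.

0.9483

It's easier to compute the probability that all 46 are distinct.
P(all distinct) = 365/365 · 364/365 · ··· · 320/365 ≈ 0.0517.
So the probability of at least one match is 1 − 0.0517 = 0.9483.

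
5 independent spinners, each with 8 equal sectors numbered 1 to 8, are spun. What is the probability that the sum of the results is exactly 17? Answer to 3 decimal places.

There are 8^5 = 32768 equally likely outcomes.
The number of ordered 5-tuples from {1,…,8} summing to 17 is 1470.
P(sum = 17) = 1470/32768 = 735/16384 ≈ 0.045.

0.045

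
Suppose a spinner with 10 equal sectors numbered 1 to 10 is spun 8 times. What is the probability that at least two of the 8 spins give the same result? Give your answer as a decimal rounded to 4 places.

P(all 8 different) = 10/10 · 9/10 · ··· · 3/10 ≈ 0.0181.
P(at least two equal) = 1 − 0.0181 = 0.9819.

0.9819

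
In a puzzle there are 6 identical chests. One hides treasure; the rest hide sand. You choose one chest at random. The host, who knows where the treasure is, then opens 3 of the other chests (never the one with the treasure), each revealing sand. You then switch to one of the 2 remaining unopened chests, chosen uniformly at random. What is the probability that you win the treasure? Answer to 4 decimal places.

0.4167

Your original chest holds the treasure with probability 1/6, so the other 5 collectively hold it with probability 5/6.
The host can always find 3 empty chests to open, so the reveals don't change that 5/6; it is now spread over the 2 remaining unopened chests.
P(win by switching) = (5/6) · (1/2) = 5/12 ≈ 0.4167.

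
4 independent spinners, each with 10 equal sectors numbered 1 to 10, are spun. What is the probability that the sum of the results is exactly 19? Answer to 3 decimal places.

There are 10^4 = 10000 equally likely outcomes.
The number of ordered 4-tuples from {1,…,10} summing to 19 is 592.
P(sum = 19) = 592/10000 = 37/625 ≈ 0.059.

0.059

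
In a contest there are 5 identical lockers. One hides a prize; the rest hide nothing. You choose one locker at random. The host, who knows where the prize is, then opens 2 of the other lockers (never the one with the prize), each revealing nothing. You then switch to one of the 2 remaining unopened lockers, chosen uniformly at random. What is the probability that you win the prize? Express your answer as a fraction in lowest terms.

2/5

Your original locker holds the prize with probability 1/5, so the other 4 collectively hold it with probability 4/5.
The host can always find 2 empty lockers to open, so the reveals don't change that 4/5; it is now spread over the 2 remaining unopened lockers.
P(win by switching) = (4/5) · (1/2) = 2/5.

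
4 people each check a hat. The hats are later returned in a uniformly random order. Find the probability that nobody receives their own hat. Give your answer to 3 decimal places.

This is the derangement probability: permutations of 4 with no fixed point.
D(4) = 4! · (1 − 1/1! + 1/2! − ··· + (−1)^4/4!) = 9.
P = 9/24 = 3/8 ≈ 0.375.

0.375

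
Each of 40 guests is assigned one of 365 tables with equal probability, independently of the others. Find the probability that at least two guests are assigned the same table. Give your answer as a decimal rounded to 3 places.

0.891

It's easier to compute the probability that all 40 are distinct.
P(all distinct) = 365/365 · 364/365 · ··· · 326/365 ≈ 0.109.
So the probability of at least one match is 1 − 0.109 = 0.891.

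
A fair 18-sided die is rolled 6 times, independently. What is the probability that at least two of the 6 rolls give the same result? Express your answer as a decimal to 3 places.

P(all 6 different) = 18/18 · 17/18 · ··· · 13/18 ≈ 0.393.
P(at least two equal) = 1 − 0.393 = 0.607.

0.607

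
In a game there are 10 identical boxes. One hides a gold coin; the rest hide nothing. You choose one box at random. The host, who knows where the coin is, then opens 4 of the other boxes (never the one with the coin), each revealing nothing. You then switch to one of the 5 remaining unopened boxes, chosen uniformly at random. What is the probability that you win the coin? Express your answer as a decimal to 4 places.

Your original box holds the coin with probability 1/10, so the other 9 collectively hold it with probability 9/10.
The host can always find 4 empty boxes to open, so the reveals don't change that 9/10; it is now spread over the 5 remaining unopened boxes.
P(win by switching) = (9/10) · (1/5) = 9/50 ≈ 0.1800.

0.1800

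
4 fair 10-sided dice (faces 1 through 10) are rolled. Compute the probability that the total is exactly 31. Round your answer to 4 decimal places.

0.0220

There are 10^4 = 10000 equally likely outcomes.
The number of ordered 4-tuples from {1,…,10} summing to 31 is 220.
P(sum = 31) = 220/10000 = 11/500 ≈ 0.0220.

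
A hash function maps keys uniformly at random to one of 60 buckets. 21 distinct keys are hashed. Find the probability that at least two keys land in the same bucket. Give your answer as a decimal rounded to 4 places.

It's easier to compute the probability that all 21 are distinct.
P(all distinct) = 60/60 · 59/60 · ··· · 40/60 ≈ 0.0186.
So the probability of at least one match is 1 − 0.0186 = 0.9814.

0.9814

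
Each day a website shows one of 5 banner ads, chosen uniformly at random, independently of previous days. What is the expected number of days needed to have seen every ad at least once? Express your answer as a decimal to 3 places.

After i distinct types are collected, each trial gives a new one with probability (5−i)/5, so the expected wait for the next new type is 5/(5−i).
E = 5/5 + 5/4 + 5/3 + 5/2 + 5/1 = 137/12 ≈ 11.417.

11.417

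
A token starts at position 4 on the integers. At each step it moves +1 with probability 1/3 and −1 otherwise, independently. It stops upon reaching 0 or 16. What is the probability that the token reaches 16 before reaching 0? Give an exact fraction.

Let r = q/p = (2/3)/(1/3) = 2. The recurrence P(i) = p·P(i+1) + q·P(i−1) with P(0)=0, P(16)=1 gives P(i) = (1 − r^i)/(1 − r^16).
P(4) = (1 − (2)^4) / (1 − (2)^16) = 1/4369.

1/4369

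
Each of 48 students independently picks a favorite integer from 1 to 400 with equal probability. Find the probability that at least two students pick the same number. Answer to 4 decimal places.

It's easier to compute the probability that all 48 are distinct.
P(all distinct) = 400/400 · 399/400 · ··· · 353/400 ≈ 0.0529.
So the probability of at least one match is 1 − 0.0529 = 0.9471.

0.9471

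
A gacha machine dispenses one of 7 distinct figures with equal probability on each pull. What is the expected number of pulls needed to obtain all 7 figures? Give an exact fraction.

After i distinct types are collected, each trial gives a new one with probability (7−i)/7, so the expected wait for the next new type is 7/(7−i).
E = 7/7 + 7/6 + 7/5 + 7/4 + 7/3 + 7/2 + 7/1 = 363/20.

363/20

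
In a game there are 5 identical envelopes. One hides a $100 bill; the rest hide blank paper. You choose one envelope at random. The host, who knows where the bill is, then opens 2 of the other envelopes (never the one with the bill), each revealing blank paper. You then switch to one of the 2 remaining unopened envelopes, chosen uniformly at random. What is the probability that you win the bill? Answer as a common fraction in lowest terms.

2/5

Your original envelope holds the bill with probability 1/5, so the other 4 collectively hold it with probability 4/5.
The host can always find 2 empty envelopes to open, so the reveals don't change that 4/5; it is now spread over the 2 remaining unopened envelopes.
P(win by switching) = (4/5) · (1/2) = 2/5.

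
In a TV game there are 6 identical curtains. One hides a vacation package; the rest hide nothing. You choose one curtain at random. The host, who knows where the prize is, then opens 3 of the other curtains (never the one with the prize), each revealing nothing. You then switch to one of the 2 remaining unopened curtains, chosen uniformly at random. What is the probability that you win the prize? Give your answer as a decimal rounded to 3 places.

Your original curtain holds the prize with probability 1/6, so the other 5 collectively hold it with probability 5/6.
The host can always find 3 empty curtains to open, so the reveals don't change that 5/6; it is now spread over the 2 remaining unopened curtains.
P(win by switching) = (5/6) · (1/2) = 5/12 ≈ 0.417.

0.417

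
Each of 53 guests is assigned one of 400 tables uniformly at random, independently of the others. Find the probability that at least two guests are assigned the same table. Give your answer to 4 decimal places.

0.9729

It's easier to compute the probability that all 53 are distinct.
P(all distinct) = 400/400 · 399/400 · ··· · 348/400 ≈ 0.0271.
So the probability of at least one match is 1 − 0.0271 = 0.9729.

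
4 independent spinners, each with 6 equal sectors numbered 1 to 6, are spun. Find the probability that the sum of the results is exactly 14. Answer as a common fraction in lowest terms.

73/648

There are 6^4 = 1296 equally likely outcomes.
The number of ordered 4-tuples from {1,…,6} summing to 14 is 146.
P(sum = 14) = 146/1296 = 73/648.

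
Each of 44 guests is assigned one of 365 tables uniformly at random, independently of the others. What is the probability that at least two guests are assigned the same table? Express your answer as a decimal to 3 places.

0.933

It's easier to compute the probability that all 44 are distinct.
P(all distinct) = 365/365 · 364/365 · ··· · 322/365 ≈ 0.067.
So the probability of at least one match is 1 − 0.067 = 0.933.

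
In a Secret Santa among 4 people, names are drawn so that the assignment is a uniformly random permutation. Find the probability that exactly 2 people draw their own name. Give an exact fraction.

Choose which 2 of the 4 are fixed: C(4,2) = 6 ways.
The remaining 2 must have no fixed point: D(2) = 1.
P = 6·1/24 = 1/4.

1/4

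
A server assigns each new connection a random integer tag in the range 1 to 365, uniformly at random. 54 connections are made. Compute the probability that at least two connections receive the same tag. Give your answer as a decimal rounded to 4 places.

0.9839

It's easier to compute the probability that all 54 are distinct.
P(all distinct) = 365/365 · 364/365 · ··· · 312/365 ≈ 0.0161.
So the probability of at least one match is 1 − 0.0161 = 0.9839.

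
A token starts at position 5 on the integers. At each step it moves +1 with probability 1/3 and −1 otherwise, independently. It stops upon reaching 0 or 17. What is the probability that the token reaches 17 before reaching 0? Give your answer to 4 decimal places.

Let r = q/p = (2/3)/(1/3) = 2. The recurrence P(i) = p·P(i+1) + q·P(i−1) with P(0)=0, P(17)=1 gives P(i) = (1 − r^i)/(1 − r^17).
P(5) = (1 − (2)^5) / (1 − (2)^17) = 31/131071 ≈ 0.0002.

0.0002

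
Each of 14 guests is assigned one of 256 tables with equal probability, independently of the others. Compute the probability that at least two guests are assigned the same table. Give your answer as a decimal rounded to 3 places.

It's easier to compute the probability that all 14 are distinct.
P(all distinct) = 256/256 · 255/256 · ··· · 243/256 ≈ 0.696.
So the probability of at least one match is 1 − 0.696 = 0.304.

0.304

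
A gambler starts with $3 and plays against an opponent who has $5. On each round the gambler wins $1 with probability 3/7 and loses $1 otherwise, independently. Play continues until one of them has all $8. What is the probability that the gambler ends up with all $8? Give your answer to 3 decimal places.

Let r = q/p = (4/7)/(3/7) = 4/3. The recurrence P(i) = p·P(i+1) + q·P(i−1) with P(0)=0, P(8)=1 gives P(i) = (1 − r^i)/(1 − r^8).
P(3) = (1 − (4/3)^3) / (1 − (4/3)^8) = 8991/58975 ≈ 0.152.

0.152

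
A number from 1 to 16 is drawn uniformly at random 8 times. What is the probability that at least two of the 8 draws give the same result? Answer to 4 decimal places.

0.8792

P(all 8 different) = 16/16 · 15/16 · ··· · 9/16 ≈ 0.1208.
P(at least two equal) = 1 − 0.1208 = 0.8792.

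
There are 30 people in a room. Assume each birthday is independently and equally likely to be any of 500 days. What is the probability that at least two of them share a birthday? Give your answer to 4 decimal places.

It's easier to compute the probability that all 30 are distinct.
P(all distinct) = 500/500 · 499/500 · ··· · 471/500 ≈ 0.4116.
So the probability of at least one match is 1 − 0.4116 = 0.5884.

0.5884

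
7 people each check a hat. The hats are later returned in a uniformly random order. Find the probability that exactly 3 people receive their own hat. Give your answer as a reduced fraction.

1/16

Choose which 3 of the 7 are fixed: C(7,3) = 35 ways.
The remaining 4 must have no fixed point: D(4) = 9.
P = 35·9/5040 = 1/16.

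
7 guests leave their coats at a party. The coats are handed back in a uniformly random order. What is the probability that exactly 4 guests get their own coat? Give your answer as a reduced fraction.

Choose which 4 of the 7 are fixed: C(7,4) = 35 ways.
The remaining 3 must have no fixed point: D(3) = 2.
P = 35·2/5040 = 1/72.

1/72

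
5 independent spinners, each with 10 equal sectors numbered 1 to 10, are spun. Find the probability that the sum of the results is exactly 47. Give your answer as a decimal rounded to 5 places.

There are 10^5 = 100000 equally likely outcomes.
The number of ordered 5-tuples from {1,…,10} summing to 47 is 35.
P(sum = 47) = 35/100000 = 7/20000 ≈ 0.00035.

0.00035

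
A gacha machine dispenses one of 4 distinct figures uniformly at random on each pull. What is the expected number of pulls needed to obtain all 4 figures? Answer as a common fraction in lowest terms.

After i distinct types are collected, each trial gives a new one with probability (4−i)/4, so the expected wait for the next new type is 4/(4−i).
E = 4/4 + 4/3 + 4/2 + 4/1 = 25/3.

25/3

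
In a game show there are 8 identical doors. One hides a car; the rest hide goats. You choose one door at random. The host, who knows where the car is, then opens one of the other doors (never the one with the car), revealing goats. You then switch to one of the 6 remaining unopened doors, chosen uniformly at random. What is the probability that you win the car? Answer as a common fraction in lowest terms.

7/48

Your original door holds the car with probability 1/8, so the other 7 collectively hold it with probability 7/8.
The host can always find an empty door to open, so this doesn't change that 7/8; it is now spread over the 6 remaining unopened doors.
P(win by switching) = (7/8) · (1/6) = 7/48.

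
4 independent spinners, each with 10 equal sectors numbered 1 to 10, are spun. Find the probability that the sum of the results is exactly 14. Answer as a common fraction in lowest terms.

141/5000

There are 10^4 = 10000 equally likely outcomes.
The number of ordered 4-tuples from {1,…,10} summing to 14 is 282.
P(sum = 14) = 282/10000 = 141/5000.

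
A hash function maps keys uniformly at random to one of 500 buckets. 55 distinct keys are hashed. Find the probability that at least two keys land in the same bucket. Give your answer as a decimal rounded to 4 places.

It's easier to compute the probability that all 55 are distinct.
P(all distinct) = 500/500 · 499/500 · ··· · 446/500 ≈ 0.0458.
So the probability of at least one match is 1 − 0.0458 = 0.9542.

0.9542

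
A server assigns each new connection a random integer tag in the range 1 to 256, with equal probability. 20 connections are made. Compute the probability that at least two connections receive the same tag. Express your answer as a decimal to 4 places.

It's easier to compute the probability that all 20 are distinct.
P(all distinct) = 256/256 · 255/256 · ··· · 237/256 ≈ 0.4668.
So the probability of at least one match is 1 − 0.4668 = 0.5332.

0.5332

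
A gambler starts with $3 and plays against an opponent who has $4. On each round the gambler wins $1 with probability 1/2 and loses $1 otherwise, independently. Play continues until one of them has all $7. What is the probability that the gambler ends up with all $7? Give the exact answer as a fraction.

3/7

With a fair step, P(i) = ½P(i−1) + ½P(i+1) with P(0)=0, P(7)=1 has the linear solution P(i) = i/7.
P(3) = 3/7.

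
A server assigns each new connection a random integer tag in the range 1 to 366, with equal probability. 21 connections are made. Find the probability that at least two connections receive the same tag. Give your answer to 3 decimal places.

0.443

It's easier to compute the probability that all 21 are distinct.
P(all distinct) = 366/366 · 365/366 · ··· · 346/366 ≈ 0.557.
So the probability of at least one match is 1 − 0.557 = 0.443.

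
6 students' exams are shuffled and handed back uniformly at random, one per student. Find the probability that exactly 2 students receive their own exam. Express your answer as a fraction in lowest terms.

Choose which 2 of the 6 are fixed: C(6,2) = 15 ways.
The remaining 4 must have no fixed point: D(4) = 9.
P = 15·9/720 = 3/16.

3/16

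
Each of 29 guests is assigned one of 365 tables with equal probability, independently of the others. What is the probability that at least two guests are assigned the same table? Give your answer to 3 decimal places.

0.681

It's easier to compute the probability that all 29 are distinct.
P(all distinct) = 365/365 · 364/365 · ··· · 337/365 ≈ 0.319.
So the probability of at least one match is 1 − 0.319 = 0.681.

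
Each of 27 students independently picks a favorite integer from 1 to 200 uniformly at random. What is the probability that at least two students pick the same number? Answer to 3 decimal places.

It's easier to compute the probability that all 27 are distinct.
P(all distinct) = 200/200 · 199/200 · ··· · 174/200 ≈ 0.159.
So the probability of at least one match is 1 − 0.159 = 0.841.

0.841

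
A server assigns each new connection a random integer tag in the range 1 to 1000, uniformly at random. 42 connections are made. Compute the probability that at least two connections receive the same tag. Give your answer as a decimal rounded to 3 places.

It's easier to compute the probability that all 42 are distinct.
P(all distinct) = 1000/1000 · 999/1000 · ··· · 959/1000 ≈ 0.418.
So the probability of at least one match is 1 − 0.418 = 0.582.

0.582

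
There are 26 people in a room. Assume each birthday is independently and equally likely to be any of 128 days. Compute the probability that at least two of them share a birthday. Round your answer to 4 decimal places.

It's easier to compute the probability that all 26 are distinct.
P(all distinct) = 128/128 · 127/128 · ··· · 103/128 ≈ 0.0654.
So the probability of at least one match is 1 − 0.0654 = 0.9346.

0.9346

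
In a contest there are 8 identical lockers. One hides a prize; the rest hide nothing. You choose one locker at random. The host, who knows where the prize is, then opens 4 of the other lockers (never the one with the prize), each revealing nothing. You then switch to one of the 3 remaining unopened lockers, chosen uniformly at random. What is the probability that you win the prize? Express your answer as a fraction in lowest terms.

7/24

Your original locker holds the prize with probability 1/8, so the other 7 collectively hold it with probability 7/8.
The host can always find 4 empty lockers to open, so the reveals don't change that 7/8; it is now spread over the 3 remaining unopened lockers.
P(win by switching) = (7/8) · (1/3) = 7/24.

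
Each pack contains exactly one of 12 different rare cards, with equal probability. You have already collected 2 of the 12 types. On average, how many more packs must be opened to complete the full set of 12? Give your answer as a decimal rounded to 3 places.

35.148

Starting from 2 distinct types, each trial gives a new one with probability (12−i)/12 when i types are held, so the wait for the next new type is 12/(12−i).
E = 12/10 + 12/9 + 12/8 + 12/7 + 12/6 + 12/5 + 12/4 + 12/3 + 12/2 + 12/1 = 7381/210 ≈ 35.148.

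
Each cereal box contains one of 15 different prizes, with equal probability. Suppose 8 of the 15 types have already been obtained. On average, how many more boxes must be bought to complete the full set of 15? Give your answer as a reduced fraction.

Starting from 8 distinct types, each trial gives a new one with probability (15−i)/15 when i types are held, so the wait for the next new type is 15/(15−i).
E = 15/7 + 15/6 + 15/5 + 15/4 + 15/3 + 15/2 + 15/1 = 1089/28.

1089/28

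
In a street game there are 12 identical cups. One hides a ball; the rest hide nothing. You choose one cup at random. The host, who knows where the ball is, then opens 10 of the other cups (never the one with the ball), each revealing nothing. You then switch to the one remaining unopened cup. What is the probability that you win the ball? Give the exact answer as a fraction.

Your original cup holds the ball with probability 1/12, so the other 11 collectively hold it with probability 11/12.
The host can always find 10 empty cups to open, so the reveals don't change that 11/12; it is now spread over the 1 remaining unopened cup.
P(win by switching) = (11/12) · (1/1) = 11/12.

11/12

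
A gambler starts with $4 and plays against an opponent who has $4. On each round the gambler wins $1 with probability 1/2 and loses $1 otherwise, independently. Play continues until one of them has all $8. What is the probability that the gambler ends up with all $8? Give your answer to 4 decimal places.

With a fair step, P(i) = ½P(i−1) + ½P(i+1) with P(0)=0, P(8)=1 has the linear solution P(i) = i/8.
P(4) = 4/8 = 1/2 ≈ 0.5000.

0.5000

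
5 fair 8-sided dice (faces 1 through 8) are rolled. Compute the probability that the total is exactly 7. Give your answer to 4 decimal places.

There are 8^5 = 32768 equally likely outcomes.
The number of ordered 5-tuples from {1,…,8} summing to 7 is 15.
P(sum = 7) = 15/32768 ≈ 0.0005.

0.0005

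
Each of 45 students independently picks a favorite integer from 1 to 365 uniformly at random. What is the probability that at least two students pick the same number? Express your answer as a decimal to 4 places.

It's easier to compute the probability that all 45 are distinct.
P(all distinct) = 365/365 · 364/365 · ··· · 321/365 ≈ 0.0590.
So the probability of at least one match is 1 − 0.0590 = 0.9410.

0.9410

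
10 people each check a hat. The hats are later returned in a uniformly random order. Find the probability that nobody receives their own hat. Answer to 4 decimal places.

This is the derangement probability: permutations of 10 with no fixed point.
D(10) = 10! · (1 − 1/1! + 1/2! − ··· + (−1)^10/10!) = 1334961.
P = 1334961/3628800 = 16481/44800 ≈ 0.3679.

0.3679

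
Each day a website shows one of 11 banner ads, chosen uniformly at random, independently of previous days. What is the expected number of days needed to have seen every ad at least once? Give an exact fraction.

After i distinct types are collected, each trial gives a new one with probability (11−i)/11, so the expected wait for the next new type is 11/(11−i).
E = 11/11 + 11/10 + 11/9 + 11/8 + 11/7 + 11/6 + 11/5 + 11/4 + 11/3 + 11/2 + 11/1 = 83711/2520.

83711/2520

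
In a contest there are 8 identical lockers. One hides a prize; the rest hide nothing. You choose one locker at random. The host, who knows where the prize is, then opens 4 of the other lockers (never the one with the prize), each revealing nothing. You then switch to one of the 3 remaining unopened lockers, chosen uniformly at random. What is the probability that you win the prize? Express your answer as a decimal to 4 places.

Your original locker holds the prize with probability 1/8, so the other 7 collectively hold it with probability 7/8.
The host can always find 4 empty lockers to open, so the reveals don't change that 7/8; it is now spread over the 3 remaining unopened lockers.
P(win by switching) = (7/8) · (1/3) = 7/24 ≈ 0.2917.

0.2917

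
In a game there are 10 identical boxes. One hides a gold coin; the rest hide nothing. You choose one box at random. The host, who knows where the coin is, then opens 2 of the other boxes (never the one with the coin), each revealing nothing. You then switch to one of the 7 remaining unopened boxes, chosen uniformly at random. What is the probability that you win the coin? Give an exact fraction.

9/70

Your original box holds the coin with probability 1/10, so the other 9 collectively hold it with probability 9/10.
The host can always find 2 empty boxes to open, so the reveals don't change that 9/10; it is now spread over the 7 remaining unopened boxes.
P(win by switching) = (9/10) · (1/7) = 9/70.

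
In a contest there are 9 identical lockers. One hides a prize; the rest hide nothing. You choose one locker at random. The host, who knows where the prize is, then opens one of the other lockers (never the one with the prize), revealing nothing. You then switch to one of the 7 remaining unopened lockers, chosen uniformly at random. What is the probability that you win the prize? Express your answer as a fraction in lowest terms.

Your original locker holds the prize with probability 1/9, so the other 8 collectively hold it with probability 8/9.
The host can always find an empty locker to open, so this doesn't change that 8/9; it is now spread over the 7 remaining unopened lockers.
P(win by switching) = (8/9) · (1/7) = 8/63.

8/63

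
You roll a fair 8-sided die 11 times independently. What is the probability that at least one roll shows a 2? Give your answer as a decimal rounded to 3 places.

0.770

P(no roll shows a 2) = (7/8)^11 ≈ 0.230.
P(at least one) = 1 − 0.230 = 0.770.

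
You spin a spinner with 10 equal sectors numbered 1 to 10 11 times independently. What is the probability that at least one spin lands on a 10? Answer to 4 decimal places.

P(no spin lands on a 10) = (9/10)^11 ≈ 0.3138.
P(at least one) = 1 − 0.3138 = 0.6862.

0.6862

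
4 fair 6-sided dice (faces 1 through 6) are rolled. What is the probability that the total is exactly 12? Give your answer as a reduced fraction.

There are 6^4 = 1296 equally likely outcomes.
The number of ordered 4-tuples from {1,…,6} summing to 12 is 125.
P(sum = 12) = 125/1296.

125/1296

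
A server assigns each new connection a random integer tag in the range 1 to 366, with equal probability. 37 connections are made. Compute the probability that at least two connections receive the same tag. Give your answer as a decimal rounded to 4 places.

It's easier to compute the probability that all 37 are distinct.
P(all distinct) = 366/366 · 365/366 · ··· · 330/366 ≈ 0.1521.
So the probability of at least one match is 1 − 0.1521 = 0.8479.

0.8479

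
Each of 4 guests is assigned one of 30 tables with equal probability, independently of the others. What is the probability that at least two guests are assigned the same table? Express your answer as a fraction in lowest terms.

It's easier to compute the probability that all 4 are distinct.
P(all distinct) = 30/30 · 29/30 · ··· · 27/30 = 203/250.
So the probability of at least one match is 1 − 203/250 = 47/250.

47/250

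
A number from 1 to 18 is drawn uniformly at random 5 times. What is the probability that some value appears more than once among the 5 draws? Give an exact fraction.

P(all 5 different) = 18/18 · 17/18 · ··· · 14/18 = 1190/2187.
P(at least two equal) = 1 − 1190/2187 = 997/2187.

997/2187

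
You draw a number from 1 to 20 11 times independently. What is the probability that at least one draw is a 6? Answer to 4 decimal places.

0.4312

P(no draw is a 6) = (19/20)^11 ≈ 0.5688.
P(at least one) = 1 − 0.5688 = 0.4312.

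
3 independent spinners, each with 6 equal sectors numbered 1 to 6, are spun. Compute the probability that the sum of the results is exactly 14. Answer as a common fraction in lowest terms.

There are 6^3 = 216 equally likely outcomes.
The number of ordered 3-tuples from {1,…,6} summing to 14 is 15.
P(sum = 14) = 15/216 = 5/72.

5/72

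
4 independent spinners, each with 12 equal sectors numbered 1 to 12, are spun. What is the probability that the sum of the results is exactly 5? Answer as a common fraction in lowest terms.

1/5184

There are 12^4 = 20736 equally likely outcomes.
The number of ordered 4-tuples from {1,…,12} summing to 5 is 4.
P(sum = 5) = 4/20736 = 1/5184.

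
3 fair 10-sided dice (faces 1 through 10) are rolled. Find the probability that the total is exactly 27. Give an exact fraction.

1/100

There are 10^3 = 1000 equally likely outcomes.
The number of ordered 3-tuples from {1,…,10} summing to 27 is 10.
P(sum = 27) = 10/1000 = 1/100.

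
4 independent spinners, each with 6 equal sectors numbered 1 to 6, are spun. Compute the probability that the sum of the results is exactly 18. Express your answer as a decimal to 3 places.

There are 6^4 = 1296 equally likely outcomes.
The number of ordered 4-tuples from {1,…,6} summing to 18 is 80.
P(sum = 18) = 80/1296 = 5/81 ≈ 0.062.

0.062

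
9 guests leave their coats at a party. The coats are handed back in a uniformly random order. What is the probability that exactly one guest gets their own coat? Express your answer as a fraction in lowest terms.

Choose which one is fixed: C(9,1) = 9 ways.
The remaining 8 must have no fixed point: D(8) = 14833.
P = 9·14833/362880 = 2119/5760.

2119/5760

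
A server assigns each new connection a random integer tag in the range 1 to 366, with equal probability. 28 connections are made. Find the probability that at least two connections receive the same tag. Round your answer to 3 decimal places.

0.653

It's easier to compute the probability that all 28 are distinct.
P(all distinct) = 366/366 · 365/366 · ··· · 339/366 ≈ 0.347.
So the probability of at least one match is 1 − 0.347 = 0.653.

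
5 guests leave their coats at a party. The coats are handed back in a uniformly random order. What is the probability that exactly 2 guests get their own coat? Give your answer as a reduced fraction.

Choose which 2 of the 5 are fixed: C(5,2) = 10 ways.
The remaining 3 must have no fixed point: D(3) = 2.
P = 10·2/120 = 1/6.

1/6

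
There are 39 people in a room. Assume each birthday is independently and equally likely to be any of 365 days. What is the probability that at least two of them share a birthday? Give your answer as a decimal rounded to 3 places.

0.878

It's easier to compute the probability that all 39 are distinct.
P(all distinct) = 365/365 · 364/365 · ··· · 327/365 ≈ 0.122.
So the probability of at least one match is 1 − 0.122 = 0.878.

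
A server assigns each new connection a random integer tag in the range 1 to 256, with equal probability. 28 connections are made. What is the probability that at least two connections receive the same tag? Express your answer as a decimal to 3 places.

0.784

It's easier to compute the probability that all 28 are distinct.
P(all distinct) = 256/256 · 255/256 · ··· · 229/256 ≈ 0.216.
So the probability of at least one match is 1 − 0.216 = 0.784.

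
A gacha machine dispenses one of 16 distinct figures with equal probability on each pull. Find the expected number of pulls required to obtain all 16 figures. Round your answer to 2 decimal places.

54.09

After i distinct types are collected, each trial gives a new one with probability (16−i)/16, so the expected wait for the next new type is 16/(16−i).
E = 16/16 + 16/15 + 16/14 + 16/13 + 16/12 + 16/11 + 16/10 + 16/9 + 16/8 + 16/7 + 16/6 + 16/5 + 16/4 + 16/3 + 16/2 + 16/1 = 2436559/45045 ≈ 54.09.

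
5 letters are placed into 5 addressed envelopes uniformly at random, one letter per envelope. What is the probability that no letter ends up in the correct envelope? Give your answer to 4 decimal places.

This is the derangement probability: permutations of 5 with no fixed point.
D(5) = 5! · (1 − 1/1! + 1/2! − ··· + (−1)^5/5!) = 44.
P = 44/120 = 11/30 ≈ 0.3667.

0.3667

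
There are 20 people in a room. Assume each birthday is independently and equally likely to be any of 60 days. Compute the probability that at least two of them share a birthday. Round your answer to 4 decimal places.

0.9721

It's easier to compute the probability that all 20 are distinct.
P(all distinct) = 60/60 · 59/60 · ··· · 41/60 ≈ 0.0279.
So the probability of at least one match is 1 − 0.0279 = 0.9721.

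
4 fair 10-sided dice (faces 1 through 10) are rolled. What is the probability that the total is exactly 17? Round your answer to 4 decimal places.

There are 10^4 = 10000 equally likely outcomes.
The number of ordered 4-tuples from {1,…,10} summing to 17 is 480.
P(sum = 17) = 480/10000 = 6/125 ≈ 0.0480.

0.0480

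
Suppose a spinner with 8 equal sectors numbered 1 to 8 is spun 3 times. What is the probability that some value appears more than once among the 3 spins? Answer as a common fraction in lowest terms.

11/32

P(all 3 different) = 8/8 · 7/8 · ··· · 6/8 = 21/32.
P(at least two equal) = 1 − 21/32 = 11/32.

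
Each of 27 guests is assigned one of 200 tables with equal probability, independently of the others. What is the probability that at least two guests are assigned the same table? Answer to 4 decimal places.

0.8409

It's easier to compute the probability that all 27 are distinct.
P(all distinct) = 200/200 · 199/200 · ··· · 174/200 ≈ 0.1591.
So the probability of at least one match is 1 − 0.1591 = 0.8409.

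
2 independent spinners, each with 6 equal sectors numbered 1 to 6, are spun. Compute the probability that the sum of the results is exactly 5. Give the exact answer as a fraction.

1/9

There are 6^2 = 36 equally likely outcomes.
The number of ordered 2-tuples from {1,…,6} summing to 5 is 4.
P(sum = 5) = 4/36 = 1/9.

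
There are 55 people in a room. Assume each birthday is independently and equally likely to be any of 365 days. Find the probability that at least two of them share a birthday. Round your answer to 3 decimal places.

It's easier to compute the probability that all 55 are distinct.
P(all distinct) = 365/365 · 364/365 · ··· · 311/365 ≈ 0.014.
So the probability of at least one match is 1 − 0.014 = 0.986.

0.986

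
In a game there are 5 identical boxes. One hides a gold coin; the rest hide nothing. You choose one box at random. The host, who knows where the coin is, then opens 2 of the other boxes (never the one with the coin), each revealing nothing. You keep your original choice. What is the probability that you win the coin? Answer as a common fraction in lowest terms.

1/5

The host can always open 2 empty boxes regardless of your choice, so the reveals give no information about your original box.
P(win by staying) = 1/5.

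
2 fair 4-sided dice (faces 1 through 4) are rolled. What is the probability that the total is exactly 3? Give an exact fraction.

There are 4^2 = 16 equally likely outcomes.
The number of ordered 2-tuples from {1,…,4} summing to 3 is 2.
P(sum = 3) = 2/16 = 1/8.

1/8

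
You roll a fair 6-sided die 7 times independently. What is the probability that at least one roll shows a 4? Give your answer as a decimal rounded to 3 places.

P(no roll shows a 4) = (5/6)^7 ≈ 0.279.
P(at least one) = 1 − 0.279 = 0.721.

0.721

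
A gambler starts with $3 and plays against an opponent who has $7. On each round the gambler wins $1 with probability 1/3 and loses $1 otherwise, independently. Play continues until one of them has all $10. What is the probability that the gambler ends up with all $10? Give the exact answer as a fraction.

Let r = q/p = (2/3)/(1/3) = 2. The recurrence P(i) = p·P(i+1) + q·P(i−1) with P(0)=0, P(10)=1 gives P(i) = (1 − r^i)/(1 − r^10).
P(3) = (1 − (2)^3) / (1 − (2)^10) = 7/1023.

7/1023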